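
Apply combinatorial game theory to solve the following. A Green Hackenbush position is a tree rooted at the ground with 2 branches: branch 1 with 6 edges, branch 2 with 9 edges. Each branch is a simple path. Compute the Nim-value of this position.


The tree has 2 branches from the ground vertex.
In Green Hackenbush, the Nim-value of a simple path of length k is k.
Branch 1: length 6, Nim-value = 6
Branch 2: length 9, Nim-value = 9
Total Nim-value = XOR of all branch values:
0 XOR 6 = 6
6 XOR 9 = 15
Nim-value of the tree = 15

15


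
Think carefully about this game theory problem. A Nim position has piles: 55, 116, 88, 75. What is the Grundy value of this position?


We need the XOR (exclusive or) of all pile sizes.
After XOR-ing pile 1 (size 55): 0 XOR 55 = 55
After XOR-ing pile 2 (size 116): 55 XOR 116 = 67
After XOR-ing pile 3 (size 88): 67 XOR 88 = 27
After XOR-ing pile 4 (size 75): 27 XOR 75 = 80
The Nim-value of this position is 80.

80


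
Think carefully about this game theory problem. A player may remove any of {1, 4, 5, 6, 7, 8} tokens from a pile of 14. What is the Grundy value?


The subtraction set is S = {1, 4, 5, 6, 7, 8}.
G(k) = mex{ G(k - s) : s in S, s <= k }. We compute iteratively: G(0) = 0.
G(1) = mex({0}) = 1
G(2) = mex({1}) = 0
G(3) = mex({0}) = 1
G(4) = mex({0, 1}) = 2
G(5) = mex({0, 1, 2}) = 3
G(6) = mex({0, 1, 3}) = 2
G(7) = mex({0, 1, 2}) = 3
G(8) = mex({0, 1, 2, 3}) = 4
G(9) = mex({0, 1, 2, 3, 4}) = 5
G(10) = mex({0, 1, 2, 3, 5}) = 4
G(11) = mex({1, 2, 3, 4}) = 0
G(12) = mex({0, 2, 3, 4}) = 1
G(13) = mex({1, 2, 3, 4, 5}) = 0
G(14) = mex({0, 2, 3, 4, 5}) = 1
Therefore G(14) = 1.

1


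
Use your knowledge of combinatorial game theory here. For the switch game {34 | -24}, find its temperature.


The game is {34 | -24}, a switch {a | b} with numbers a > b.
Cooling {a | b} by t gives {a - t | b + t}, which stops being hot when a - t = b + t, i.e. at t = (a - b)/2. So the temperature of a switch is (a - b)/2.
Temperature = (Left option - Right option) / 2
= (34 - (-24)) / 2
= 58 / 2
= 29

29


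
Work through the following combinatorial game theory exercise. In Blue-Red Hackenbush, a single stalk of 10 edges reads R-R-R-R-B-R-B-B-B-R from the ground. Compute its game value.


Edges (from ground): R-R-R-R-B-R-B-B-B-R
By Berlekamp's sign-expansion rule, a Blue-Red Hackenbush stalk has the value of the surreal number whose sign sequence is the edge sequence with B -> + and R -> -.
Sign sequence: ----+-+++-
Trace the sign expansion in the surreal number tree, starting from 0:
Edge 1: R (sign -) -> bounds (-inf, 0), value = -1
Edge 2: R (sign -) -> bounds (-inf, -1), value = -2
Edge 3: R (sign -) -> bounds (-inf, -2), value = -3
Edge 4: R (sign -) -> bounds (-inf, -3), value = -4
Edge 5: B (sign +) -> bounds (-4, -3), value = -7/2
Edge 6: R (sign -) -> bounds (-4, -7/2), value = -15/4
Edge 7: B (sign +) -> bounds (-15/4, -7/2), value = -29/8
Edge 8: B (sign +) -> bounds (-29/8, -7/2), value = -57/16
Edge 9: B (sign +) -> bounds (-57/16, -7/2), value = -113/32
Edge 10: R (sign -) -> bounds (-57/16, -113/32), value = -227/64
Game value = -227/64

-227/64


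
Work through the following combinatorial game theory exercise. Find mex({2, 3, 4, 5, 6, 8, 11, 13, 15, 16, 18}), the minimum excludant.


Set = {2, 3, 4, 5, 6, 8, 11, 13, 15, 16, 18}
0 is NOT in the set. This is the mex.
mex = 0

0


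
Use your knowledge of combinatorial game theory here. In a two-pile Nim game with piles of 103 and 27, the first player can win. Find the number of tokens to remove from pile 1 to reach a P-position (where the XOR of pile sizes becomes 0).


Piles: 103 and 27
Current XOR: 103 XOR 27 = 124 (non-zero, so this is an N-position).
To make the XOR zero, we need to find a move that balances the piles.
For pile 1 (size 103): target = 103 XOR 124 = 27
We reduce pile 1 from 103 to 27.
Tokens removed: 103 - 27 = 76
Verification: 27 XOR 27 = 0

76


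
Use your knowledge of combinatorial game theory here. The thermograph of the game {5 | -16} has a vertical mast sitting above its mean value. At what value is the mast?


Game = {5 | -16}, a switch {a | b} with numbers a > b.
Its thermograph has left wall a - t and right wall b + t, which meet at t = (a - b)/2, where both equal (a + b)/2. So the mast (mean value) is at (a + b)/2.
Mean = (5 + (-16))/2 = -11/2 = -11/2

-11/2


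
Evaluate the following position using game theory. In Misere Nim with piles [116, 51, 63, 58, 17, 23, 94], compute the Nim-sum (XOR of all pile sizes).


We need the XOR (exclusive or) of all pile sizes.
After XOR-ing pile 1 (size 116): 0 XOR 116 = 116
After XOR-ing pile 2 (size 51): 116 XOR 51 = 71
After XOR-ing pile 3 (size 63): 71 XOR 63 = 120
After XOR-ing pile 4 (size 58): 120 XOR 58 = 66
After XOR-ing pile 5 (size 17): 66 XOR 17 = 83
After XOR-ing pile 6 (size 23): 83 XOR 23 = 68
After XOR-ing pile 7 (size 94): 68 XOR 94 = 26
The Nim-value of this position is 26.

26


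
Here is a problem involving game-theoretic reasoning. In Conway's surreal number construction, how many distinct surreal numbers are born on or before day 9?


Day 0: {|} = 0 is born. Count = 1.
Day n: the number of surreal numbers born by day n is 2^(n+1) - 1.
By day 0: 2^1 - 1 = 1
By day 1: 2^2 - 1 = 3
By day 2: 2^3 - 1 = 7
By day 3: 2^4 - 1 = 15
By day 4: 2^5 - 1 = 31
By day 5: 2^6 - 1 = 63
By day 6: 2^7 - 1 = 127
By day 7: 2^8 - 1 = 255
By day 8: 2^9 - 1 = 511
By day 9: 2^10 - 1 = 1023
By day 9: 1023 surreal numbers.

1023


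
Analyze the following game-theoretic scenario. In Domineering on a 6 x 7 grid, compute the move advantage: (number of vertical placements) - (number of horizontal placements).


Board is 6 x 7 (rows x cols).
Left (vertical) placements: (rows-1) * cols = 5 * 7 = 35
Right (horizontal) placements: rows * (cols-1) = 6 * 6 = 36
Advantage = Left - Right = 35 - 36 = -1

-1


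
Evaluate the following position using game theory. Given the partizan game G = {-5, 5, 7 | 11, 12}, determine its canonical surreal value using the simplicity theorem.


Left options: {-5, 5, 7}, max = 7
Right options: {11, 12}, min = 11
All options are numbers and max(Left) < min(Right), so by the simplicity theorem the value is the simplest (earliest-born) number strictly between 7 and 11.
Integers 8 through 10 all lie strictly between 7 and 11.
Among integers, the simplest (lowest birthday = smallest |n|; 0 is born on day 0, +-n on day n) is 8.
No non-integer in the interval can be simpler: if x is a non-integer in the interval, then floor(x) or ceil(x) also lies in the interval (the interval contains an integer), and both are proper prefixes of x's sign expansion, i.e. born earlier. So the game value is 8.
Game value = 8

8


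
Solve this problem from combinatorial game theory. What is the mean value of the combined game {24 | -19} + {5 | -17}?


G1 = {24 | -19}, G2 = {5 | -17}
Each is a switch {a | b} with numbers a > b; its mean value is (a + b)/2, and mean value is additive over game sums: m(G1 + G2) = m(G1) + m(G2).
Mean of G1 = (24 + (-19))/2 = 5/2 = 5/2
Mean of G2 = (5 + (-17))/2 = -12/2 = -6
Mean of G1 + G2 = 5/2 + -6 = -7/2

-7/2


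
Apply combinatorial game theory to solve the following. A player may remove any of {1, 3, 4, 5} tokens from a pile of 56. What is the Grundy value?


The subtraction set is S = {1, 3, 4, 5}.
G(k) = mex{ G(k - s) : s in S, s <= k }. We compute iteratively: G(0) = 0.
G(1) = mex({0}) = 1
G(2) = mex({1}) = 0
G(3) = mex({0}) = 1
G(4) = mex({0, 1}) = 2
G(5) = mex({0, 1, 2}) = 3
G(6) = mex({0, 1, 3}) = 2
G(7) = mex({0, 1, 2}) = 3
G(8) = mex({1, 2, 3}) = 0
G(9) = mex({0, 2, 3}) = 1
G(10) = mex({1, 2, 3}) = 0
G(11) = mex({0, 2, 3}) = 1
G(12) = mex({0, 1, 3}) = 2
Observe that G(8)..G(12) = 0, 1, 0, 1, 2 repeats G(0)..G(4) = 0, 1, 0, 1, 2.
For k >= max(S) = 5, G(k) is determined by the previous 5 values G(k-5)..G(k-1); a window of 5 consecutive values has recurred shifted by 8, so by induction G(k + 8) = G(k) for all k >= 0: the sequence is periodic from the start with period 8.
One period: G(0..7) = 0, 1, 0, 1, 2, 3, 2, 3.
56 mod 8 = 0, so G(56) = G(0) = 0.

0


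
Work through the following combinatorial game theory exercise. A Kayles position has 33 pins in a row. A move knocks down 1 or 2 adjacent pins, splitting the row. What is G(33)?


Kayles: a move removes 1 or 2 adjacent pins from a contiguous row.
Removing pins from a row of k leaves two independent rows (a, b) with a + b = k - 1 (one pin) or a + b = k - 2 (two pins); an end removal gives a = 0.
By Sprague-Grundy, G(k) = mex{ G(a) XOR G(b) } over all these splits. G(0) = 0.
G(1): splits (0,0):0^0=0 -> mex({0}) = 1
G(2): splits (0,1):0^1=1 (0,0):0^0=0 -> mex({0, 1}) = 2
G(3): splits (0,2):0^2=2 (1,1):1^1=0 (0,1):0^1=1 -> mex({0, 1, 2}) = 3
G(4): splits (0,3):0^3=3 (1,2):1^2=3 (0,2):0^2=2 (1,1):1^1=0 -> mex({0, 2, 3}) = 1
G(5): splits (0,4):0^1=1 (1,3):1^3=2 (2,2):2^2=0 (0,3):0^3=3 (1,2):1^2=3 -> mex({0, 1, 2, 3}) = 4
G(6) = mex({0, 1, 2, 4}) = 3
G(7) = mex({0, 1, 3, 4, 5}) = 2
G(8) = mex({0, 2, 3, 5, 6}) = 1
G(9) = mex({0, 1, 2, 3, 6, 7}) = 4
G(10) = mex({0, 1, 3, 4, 5, 7}) = 2
G(11) = mex({0, 1, 2, 3, 4, 5}) = 6
G(12) = mex({0, 1, 2, 3, 5, 6, 7}) = 4
G(13) = mex({0, 2, 3, 4, 6, 7}) = 1
G(14) = mex({0, 1, 4, 5, 6, 7}) = 2
G(15) = mex({0, 1, 2, 3, 4, 5, 6}) = 7
G(16) = mex({0, 2, 3, 5, 6, 7}) = 1
G(17) = mex({0, 1, 2, 3, 5, 6, 7}) = 4
G(18) = mex({0, 1, 2, 4, 5, 6}) = 3
G(19) = mex({0, 1, 3, 4, 5, 7}) = 2
G(20) = mex({0, 2, 3, 4, 5, 6, 7}) = 1
G(21) = mex({0, 1, 2, 3, 5, 6, 7}) = 4
G(22) = mex({0, 1, 2, 3, 4, 5, 7}) = 6
G(23) = mex({0, 1, 2, 3, 4, 5, 6}) = 7
G(24) = mex({0, 1, 2, 3, 5, 6, 7}) = 4
G(25) = mex({0, 2, 3, 4, 6, 7}) = 1
G(26) = mex({0, 1, 3, 4, 5, 6, 7}) = 2
G(27) = mex({0, 1, 2, 3, 4, 5, 6, 7}) = 8
G(28) = mex({0, 1, 2, 3, 4, 6, 7, 8}) = 5
G(29) = mex({0, 1, 2, 3, 5, 6, 7, 8, 9}) = 4
G(30) = mex({0, 1, 2, 3, 4, 5, 6, 9, 10}) = 7
G(31) = mex({0, 1, 3, 4, 5, 7, 10, 11}) = 2
G(32) = mex({0, 2, 3, 4, 5, 6, 7, 9, 11}) = 1
G(33) = mex({0, 1, 2, 3, 4, 5, 6, 7, 9, 12}) = 8
Therefore G(33) = 8.

8


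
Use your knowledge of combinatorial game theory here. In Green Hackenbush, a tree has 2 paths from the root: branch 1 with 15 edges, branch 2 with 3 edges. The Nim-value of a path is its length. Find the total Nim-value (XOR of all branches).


The tree has 2 branches from the ground vertex.
In Green Hackenbush, the Nim-value of a simple path of length k is k.
Branch 1: length 15, Nim-value = 15
Branch 2: length 3, Nim-value = 3
Total Nim-value = XOR of all branch values:
0 XOR 15 = 15
15 XOR 3 = 12
Nim-value of the tree = 12

12


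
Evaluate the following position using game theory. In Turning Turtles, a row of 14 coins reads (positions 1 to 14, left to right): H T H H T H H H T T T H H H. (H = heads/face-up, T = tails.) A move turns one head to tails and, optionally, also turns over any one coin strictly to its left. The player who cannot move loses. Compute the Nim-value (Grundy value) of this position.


Coins: H T H H T H H H T T T H H H
Key fact: a single head at position k behaves exactly like a Nim heap of size k (turning it to T and optionally flipping a coin at j < k corresponds to moving the heap from k to j, or to 0), and heads combine as a disjunctive sum (two heads at the same place would cancel, matching j XOR j = 0). So the Nim-value is the XOR of the 1-indexed positions of the heads.
Face-up positions (1-indexed): [1, 3, 4, 6, 7, 8, 12, 13, 14]
XOR 0 with 1: 0 XOR 1 = 1
XOR 1 with 3: 1 XOR 3 = 2
XOR 2 with 4: 2 XOR 4 = 6
XOR 6 with 6: 6 XOR 6 = 0
XOR 0 with 7: 0 XOR 7 = 7
XOR 7 with 8: 7 XOR 8 = 15
XOR 15 with 12: 15 XOR 12 = 3
XOR 3 with 13: 3 XOR 13 = 14
XOR 14 with 14: 14 XOR 14 = 0
Nim-value = 0

0


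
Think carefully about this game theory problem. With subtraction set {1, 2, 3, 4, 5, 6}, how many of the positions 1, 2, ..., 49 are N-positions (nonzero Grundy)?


Subtraction set S = {1, 2, 3, 4, 5, 6}, so G(n) = n mod 7.
G(n) = 0 when n is a multiple of 7.
Multiples of 7 in [1, 49]: 7
N-positions (nonzero Grundy) = 49 - 7 = 42

42


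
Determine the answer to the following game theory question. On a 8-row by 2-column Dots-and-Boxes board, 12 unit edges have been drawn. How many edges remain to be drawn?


Grid: 8 x 2 boxes, i.e. 9 rows and 3 columns of dots.
Horizontal edges: (rows + 1) * cols = 9 * 2 = 18
Vertical edges: rows * (cols + 1) = 8 * 3 = 24
Total edges: 18 + 24 = 42
Edges drawn: 12
Remaining: 42 - 12 = 30

30


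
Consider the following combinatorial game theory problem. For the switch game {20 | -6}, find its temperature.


The game is {20 | -6}, a switch {a | b} with numbers a > b.
Cooling {a | b} by t gives {a - t | b + t}, which stops being hot when a - t = b + t, i.e. at t = (a - b)/2. So the temperature of a switch is (a - b)/2.
Temperature = (Left option - Right option) / 2
= (20 - (-6)) / 2
= 26 / 2
= 13

13


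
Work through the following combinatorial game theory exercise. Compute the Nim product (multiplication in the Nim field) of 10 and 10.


Nim multiplication is bilinear over XOR: (u XOR v) * w = (u*w) XOR (v*w).
So we split each operand into its bit components and XOR the pairwise Nim products.
10 = 2 + 8 (as XOR of powers of 2).
10 = 2 + 8 (as XOR of powers of 2).
Using the standard Nim-product table on single bits:
  2*2 = 3,   2*4 = 8,   2*8 = 12,
  4*4 = 6,   4*8 = 11,  8*8 = 13,
and  1*x = x (identity), k*l = l*k (commutative).
Pairwise Nim products:
  2 * 2 = 3
  2 * 8 = 12
  8 * 2 = 12
  8 * 8 = 13
XOR them: 3 XOR 12 XOR 12 XOR 13 = 14.
Result: 10 * 10 = 14 (in Nim).

14


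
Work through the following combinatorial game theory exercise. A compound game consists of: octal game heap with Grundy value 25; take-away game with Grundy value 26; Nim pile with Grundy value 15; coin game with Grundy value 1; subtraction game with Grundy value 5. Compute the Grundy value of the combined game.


By the Sprague-Grundy theorem, the Grundy value of a sum of games is the XOR of individual Grundy values.
octal game heap: Grundy value = 25. Running XOR: 0 XOR 25 = 25
take-away game: Grundy value = 26. Running XOR: 25 XOR 26 = 3
Nim pile: Grundy value = 15. Running XOR: 3 XOR 15 = 12
coin game: Grundy value = 1. Running XOR: 12 XOR 1 = 13
subtraction game: Grundy value = 5. Running XOR: 13 XOR 5 = 8
The combined Grundy value is 8.

8


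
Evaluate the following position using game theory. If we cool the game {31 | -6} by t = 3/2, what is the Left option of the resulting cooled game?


Original game: {31 | -6} (a switch {a | b} with a > b).
Cooling by t (for t below the temperature (a - b)/2 = 37/2) taxes each move by t: {a | b} cooled by t is {a - t | b + t}.
Cooling amount: t = 3/2
Cooled Left option: 31 - 3/2 = 59/2
Cooled Right option: -6 + 3/2 = -9/2
Cooled game: {59/2 | -9/2}
Left option = 59/2

59/2


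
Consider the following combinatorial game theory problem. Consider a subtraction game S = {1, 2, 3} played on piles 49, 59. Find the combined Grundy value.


Subtraction set: {1, 2, 3}
For this subtraction set, G(n) = n mod 4 (period = max + 1 = 4).
Pile 1 (size 49): G(49) = 49 mod 4 = 1
Pile 2 (size 59): G(59) = 59 mod 4 = 3
Total Grundy value = XOR of all: 1 XOR 3 = 2

2


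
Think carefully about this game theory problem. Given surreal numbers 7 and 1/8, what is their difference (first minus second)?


x = 7, y = 1/8
Converting to common denominator: 8
x = 56/8, y = 1/8
x - y = 7 - 1/8 = 55/8

55/8


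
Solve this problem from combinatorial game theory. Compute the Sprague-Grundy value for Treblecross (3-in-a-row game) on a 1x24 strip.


Treblecross: place X on empty cells; 3-in-a-row wins.
Playing within two cells of an existing X lets the opponent win at once, so sensible play treats the cells i-2..i+2 around each X as dead. The player left with no safe cell loses, so this is a normal-play take-away game on strips of safe cells.
Placing X at cell i (0-indexed) of a strip of k safe cells leaves independent strips of sizes max(0, i-2) and max(0, k-i-3). Hence G(k) = mex{ G(max(0,i-2)) XOR G(max(0,k-i-3)) : 0 <= i < k }, with G(0) = 0.
G(1): splits (0,0):0^0=0 -> mex({0}) = 1
G(2): splits (0,0):0^0=0 -> mex({0}) = 1
G(3): splits (0,0):0^0=0 -> mex({0}) = 1
G(4): splits (0,1):0^1=1 (0,0):0^0=0 -> mex({0, 1}) = 2
G(5): splits (0,2):0^1=1 (0,1):0^1=1 (0,0):0^0=0 -> mex({0, 1}) = 2
G(6) = mex({1}) = 0
G(7) = mex({0, 1, 2}) = 3
G(8) = mex({0, 1, 2}) = 3
G(9) = mex({0, 2}) = 1
G(10) = mex({0, 2, 3}) = 1
G(11) = mex({0, 3}) = 1
G(12) = mex({1, 3}) = 0
G(13) = mex({0, 1, 2, 3}) = 4
G(14) = mex({0, 1, 2}) = 3
G(15) = mex({0, 1, 2}) = 3
G(16) = mex({0, 1, 2, 4}) = 3
G(17) = mex({0, 1, 3, 4}) = 2
G(18) = mex({0, 1, 3, 4}) = 2
G(19) = mex({0, 1, 3, 5}) = 2
G(20) = mex({0, 1, 2, 3, 5}) = 4
G(21) = mex({0, 1, 2, 3, 5}) = 4
G(22) = mex({1, 2, 6}) = 0
G(23) = mex({0, 1, 2, 3, 4, 6}) = 5
G(24) = mex({0, 1, 2, 3, 4}) = 5
Therefore G(24) = 5.

5


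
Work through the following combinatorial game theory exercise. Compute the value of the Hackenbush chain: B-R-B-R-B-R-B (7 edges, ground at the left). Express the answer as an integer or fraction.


Edges (from ground): B-R-B-R-B-R-B
By Berlekamp's sign-expansion rule, a Blue-Red Hackenbush stalk has the value of the surreal number whose sign sequence is the edge sequence with B -> + and R -> -.
Sign sequence: +-+-+-+
Trace the sign expansion in the surreal number tree, starting from 0:
Edge 1: B (sign +) -> bounds (0, +inf), value = 1
Edge 2: R (sign -) -> bounds (0, 1), value = 1/2
Edge 3: B (sign +) -> bounds (1/2, 1), value = 3/4
Edge 4: R (sign -) -> bounds (1/2, 3/4), value = 5/8
Edge 5: B (sign +) -> bounds (5/8, 3/4), value = 11/16
Edge 6: R (sign -) -> bounds (5/8, 11/16), value = 21/32
Edge 7: B (sign +) -> bounds (21/32, 11/16), value = 43/64
Game value = 43/64

43/64


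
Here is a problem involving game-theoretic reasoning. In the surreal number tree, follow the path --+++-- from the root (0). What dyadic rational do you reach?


Sign expansion: --+++--
Rule: track bounds (lo, hi), initially (-inf, +inf). On '+', the current value becomes lo and we move to the simplest number in (value, hi): value + 1 if hi = +inf, otherwise the midpoint (value + hi)/2. On '-', the current value becomes hi and we move to value - 1 if lo = -inf, otherwise the midpoint (lo + value)/2.
Start at 0.
Step 1: sign = -, move left. Bounds: (-inf, 0). Value = -1
Step 2: sign = -, move left. Bounds: (-inf, -1). Value = -2
Step 3: sign = +, move right. Bounds: (-2, -1). Value = -3/2
Step 4: sign = +, move right. Bounds: (-3/2, -1). Value = -5/4
Step 5: sign = +, move right. Bounds: (-5/4, -1). Value = -9/8
Step 6: sign = -, move left. Bounds: (-5/4, -9/8). Value = -19/16
Step 7: sign = -, move left. Bounds: (-5/4, -19/16). Value = -39/32
The surreal number with sign expansion --+++-- is -39/32.

-39/32


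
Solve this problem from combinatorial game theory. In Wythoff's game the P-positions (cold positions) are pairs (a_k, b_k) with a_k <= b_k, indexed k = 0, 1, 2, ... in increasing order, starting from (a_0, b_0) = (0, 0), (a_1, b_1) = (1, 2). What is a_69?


By Wythoff's theorem, a_k = floor(k * phi) and b_k = floor(k * phi^2) = a_k + k, where phi = (1 + sqrt(5))/2 is the golden ratio.
phi = (1 + sqrt(5))/2 = 1.618034
k = 69
k * phi = 69 * 1.618034 = 111.644345
a_69 = floor(k * phi) = 111

111


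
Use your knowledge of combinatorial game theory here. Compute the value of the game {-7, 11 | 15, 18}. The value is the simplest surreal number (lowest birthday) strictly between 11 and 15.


Left options: {-7, 11}, max = 11
Right options: {15, 18}, min = 15
All options are numbers and max(Left) < min(Right), so by the simplicity theorem the value is the simplest (earliest-born) number strictly between 11 and 15.
Integers 12 through 14 all lie strictly between 11 and 15.
Among integers, the simplest (lowest birthday = smallest |n|; 0 is born on day 0, +-n on day n) is 12.
No non-integer in the interval can be simpler: if x is a non-integer in the interval, then floor(x) or ceil(x) also lies in the interval (the interval contains an integer), and both are proper prefixes of x's sign expansion, i.e. born earlier. So the game value is 12.
Game value = 12

12


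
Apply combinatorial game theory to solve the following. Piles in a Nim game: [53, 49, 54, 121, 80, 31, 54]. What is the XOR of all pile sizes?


We need the XOR (exclusive or) of all pile sizes.
After XOR-ing pile 1 (size 53): 0 XOR 53 = 53
After XOR-ing pile 2 (size 49): 53 XOR 49 = 4
After XOR-ing pile 3 (size 54): 4 XOR 54 = 50
After XOR-ing pile 4 (size 121): 50 XOR 121 = 75
After XOR-ing pile 5 (size 80): 75 XOR 80 = 27
After XOR-ing pile 6 (size 31): 27 XOR 31 = 4
After XOR-ing pile 7 (size 54): 4 XOR 54 = 50
The Nim-value of this position is 50.

50


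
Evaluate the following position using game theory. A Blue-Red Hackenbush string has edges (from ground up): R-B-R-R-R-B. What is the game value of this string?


Edges (from ground): R-B-R-R-R-B
By Berlekamp's sign-expansion rule, a Blue-Red Hackenbush stalk has the value of the surreal number whose sign sequence is the edge sequence with B -> + and R -> -.
Sign sequence: -+---+
Trace the sign expansion in the surreal number tree, starting from 0:
Edge 1: R (sign -) -> bounds (-inf, 0), value = -1
Edge 2: B (sign +) -> bounds (-1, 0), value = -1/2
Edge 3: R (sign -) -> bounds (-1, -1/2), value = -3/4
Edge 4: R (sign -) -> bounds (-1, -3/4), value = -7/8
Edge 5: R (sign -) -> bounds (-1, -7/8), value = -15/16
Edge 6: B (sign +) -> bounds (-15/16, -7/8), value = -29/32
Game value = -29/32

-29/32


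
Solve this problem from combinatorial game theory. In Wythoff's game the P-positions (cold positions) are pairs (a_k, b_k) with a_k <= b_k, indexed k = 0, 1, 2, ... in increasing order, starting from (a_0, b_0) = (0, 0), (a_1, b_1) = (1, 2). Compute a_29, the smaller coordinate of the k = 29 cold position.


By Wythoff's theorem, a_k = floor(k * phi) and b_k = floor(k * phi^2) = a_k + k, where phi = (1 + sqrt(5))/2 is the golden ratio.
phi = (1 + sqrt(5))/2 = 1.618034
k = 29
k * phi = 29 * 1.618034 = 46.922986
a_29 = floor(k * phi) = 46

46


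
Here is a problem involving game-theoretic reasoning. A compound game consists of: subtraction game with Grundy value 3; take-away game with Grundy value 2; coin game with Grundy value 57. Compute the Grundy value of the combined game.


By the Sprague-Grundy theorem, the Grundy value of a sum of games is the XOR of individual Grundy values.
subtraction game: Grundy value = 3. Running XOR: 0 XOR 3 = 3
take-away game: Grundy value = 2. Running XOR: 3 XOR 2 = 1
coin game: Grundy value = 57. Running XOR: 1 XOR 57 = 56
The combined Grundy value is 56.

56


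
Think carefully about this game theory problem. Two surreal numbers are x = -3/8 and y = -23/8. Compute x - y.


x = -3/8, y = -23/8
Converting to common denominator: 8
x = -3/8, y = -23/8
x - y = -3/8 - -23/8 = 5/2

5/2


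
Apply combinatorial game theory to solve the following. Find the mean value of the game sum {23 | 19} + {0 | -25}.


G1 = {23 | 19}, G2 = {0 | -25}
Each is a switch {a | b} with numbers a > b; its mean value is (a + b)/2, and mean value is additive over game sums: m(G1 + G2) = m(G1) + m(G2).
Mean of G1 = (23 + (19))/2 = 42/2 = 21
Mean of G2 = (0 + (-25))/2 = -25/2 = -25/2
Mean of G1 + G2 = 21 + -25/2 = 17/2

17/2


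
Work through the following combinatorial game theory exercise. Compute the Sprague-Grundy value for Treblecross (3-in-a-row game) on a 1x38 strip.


Treblecross: place X on empty cells; 3-in-a-row wins.
Playing within two cells of an existing X lets the opponent win at once, so sensible play treats the cells i-2..i+2 around each X as dead. The player left with no safe cell loses, so this is a normal-play take-away game on strips of safe cells.
Placing X at cell i (0-indexed) of a strip of k safe cells leaves independent strips of sizes max(0, i-2) and max(0, k-i-3). Hence G(k) = mex{ G(max(0,i-2)) XOR G(max(0,k-i-3)) : 0 <= i < k }, with G(0) = 0.
G(1): splits (0,0):0^0=0 -> mex({0}) = 1
G(2): splits (0,0):0^0=0 -> mex({0}) = 1
G(3): splits (0,0):0^0=0 -> mex({0}) = 1
G(4): splits (0,1):0^1=1 (0,0):0^0=0 -> mex({0, 1}) = 2
G(5): splits (0,2):0^1=1 (0,1):0^1=1 (0,0):0^0=0 -> mex({0, 1}) = 2
G(6) = mex({1}) = 0
G(7) = mex({0, 1, 2}) = 3
G(8) = mex({0, 1, 2}) = 3
G(9) = mex({0, 2}) = 1
G(10) = mex({0, 2, 3}) = 1
G(11) = mex({0, 3}) = 1
G(12) = mex({1, 3}) = 0
G(13) = mex({0, 1, 2, 3}) = 4
G(14) = mex({0, 1, 2}) = 3
G(15) = mex({0, 1, 2}) = 3
G(16) = mex({0, 1, 2, 4}) = 3
G(17) = mex({0, 1, 3, 4}) = 2
G(18) = mex({0, 1, 3, 4}) = 2
G(19) = mex({0, 1, 3, 5}) = 2
G(20) = mex({0, 1, 2, 3, 5}) = 4
G(21) = mex({0, 1, 2, 3, 5}) = 4
G(22) = mex({1, 2, 6}) = 0
G(23) = mex({0, 1, 2, 3, 4, 6}) = 5
G(24) = mex({0, 1, 2, 3, 4}) = 5
G(25) = mex({0, 1, 3, 4, 7}) = 2
G(26) = mex({0, 1, 3, 4, 5, 7}) = 2
G(27) = mex({0, 1, 3, 5}) = 2
G(28) = mex({0, 1, 2, 5}) = 3
G(29) = mex({0, 1, 2, 4, 5, 6}) = 3
G(30) = mex({1, 2, 4, 6}) = 0
G(31) = mex({0, 1, 2, 3, 4, 6}) = 5
G(32) = mex({1, 2, 3, 4, 7}) = 0
G(33) = mex({0, 3, 7}) = 1
G(34) = mex({0, 2, 3, 5, 7}) = 1
G(35) = mex({0, 2, 3, 5, 6}) = 1
G(36) = mex({0, 1, 2, 5, 6}) = 3
G(37) = mex({0, 1, 2, 4, 5, 6}) = 3
G(38) = mex({0, 1, 2, 4}) = 3
Therefore G(38) = 3.

3


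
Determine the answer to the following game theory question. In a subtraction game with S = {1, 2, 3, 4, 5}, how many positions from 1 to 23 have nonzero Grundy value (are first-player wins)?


Subtraction set S = {1, 2, 3, 4, 5}, so G(n) = n mod 6.
G(n) = 0 when n is a multiple of 6.
Multiples of 6 in [1, 23]: 3
N-positions (nonzero Grundy) = 23 - 3 = 20

20


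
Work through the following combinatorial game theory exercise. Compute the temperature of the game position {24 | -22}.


The game is {24 | -22}, a switch {a | b} with numbers a > b.
Cooling {a | b} by t gives {a - t | b + t}, which stops being hot when a - t = b + t, i.e. at t = (a - b)/2. So the temperature of a switch is (a - b)/2.
Temperature = (Left option - Right option) / 2
= (24 - (-22)) / 2
= 46 / 2
= 23

23


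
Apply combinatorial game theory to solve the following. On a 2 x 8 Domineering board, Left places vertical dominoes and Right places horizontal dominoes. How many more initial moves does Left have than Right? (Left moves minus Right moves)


Board is 2 x 8 (rows x cols).
Left (vertical) placements: (rows-1) * cols = 1 * 8 = 8
Right (horizontal) placements: rows * (cols-1) = 2 * 7 = 14
Advantage = Left - Right = 8 - 14 = -6

-6


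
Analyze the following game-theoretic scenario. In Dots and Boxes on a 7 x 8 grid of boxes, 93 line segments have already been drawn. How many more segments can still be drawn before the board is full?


Grid: 7 x 8 boxes, i.e. 8 rows and 9 columns of dots.
Horizontal edges: (rows + 1) * cols = 8 * 8 = 64
Vertical edges: rows * (cols + 1) = 7 * 9 = 63
Total edges: 64 + 63 = 127
Edges drawn: 93
Remaining: 127 - 93 = 34

34


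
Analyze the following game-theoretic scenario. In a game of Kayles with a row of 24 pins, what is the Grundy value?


Kayles: a move removes 1 or 2 adjacent pins from a contiguous row.
Removing pins from a row of k leaves two independent rows (a, b) with a + b = k - 1 (one pin) or a + b = k - 2 (two pins); an end removal gives a = 0.
By Sprague-Grundy, G(k) = mex{ G(a) XOR G(b) } over all these splits. G(0) = 0.
G(1): splits (0,0):0^0=0 -> mex({0}) = 1
G(2): splits (0,1):0^1=1 (0,0):0^0=0 -> mex({0, 1}) = 2
G(3): splits (0,2):0^2=2 (1,1):1^1=0 (0,1):0^1=1 -> mex({0, 1, 2}) = 3
G(4): splits (0,3):0^3=3 (1,2):1^2=3 (0,2):0^2=2 (1,1):1^1=0 -> mex({0, 2, 3}) = 1
G(5): splits (0,4):0^1=1 (1,3):1^3=2 (2,2):2^2=0 (0,3):0^3=3 (1,2):1^2=3 -> mex({0, 1, 2, 3}) = 4
G(6) = mex({0, 1, 2, 4}) = 3
G(7) = mex({0, 1, 3, 4, 5}) = 2
G(8) = mex({0, 2, 3, 5, 6}) = 1
G(9) = mex({0, 1, 2, 3, 6, 7}) = 4
G(10) = mex({0, 1, 3, 4, 5, 7}) = 2
G(11) = mex({0, 1, 2, 3, 4, 5}) = 6
G(12) = mex({0, 1, 2, 3, 5, 6, 7}) = 4
G(13) = mex({0, 2, 3, 4, 6, 7}) = 1
G(14) = mex({0, 1, 4, 5, 6, 7}) = 2
G(15) = mex({0, 1, 2, 3, 4, 5, 6}) = 7
G(16) = mex({0, 2, 3, 5, 6, 7}) = 1
G(17) = mex({0, 1, 2, 3, 5, 6, 7}) = 4
G(18) = mex({0, 1, 2, 4, 5, 6}) = 3
G(19) = mex({0, 1, 3, 4, 5, 7}) = 2
G(20) = mex({0, 2, 3, 4, 5, 6, 7}) = 1
G(21) = mex({0, 1, 2, 3, 5, 6, 7}) = 4
G(22) = mex({0, 1, 2, 3, 4, 5, 7}) = 6
G(23) = mex({0, 1, 2, 3, 4, 5, 6}) = 7
G(24) = mex({0, 1, 2, 3, 5, 6, 7}) = 4
Therefore G(24) = 4.

4


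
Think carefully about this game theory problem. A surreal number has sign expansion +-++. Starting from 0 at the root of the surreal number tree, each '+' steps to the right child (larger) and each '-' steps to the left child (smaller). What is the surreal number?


Sign expansion: +-++
Rule: track bounds (lo, hi), initially (-inf, +inf). On '+', the current value becomes lo and we move to the simplest number in (value, hi): value + 1 if hi = +inf, otherwise the midpoint (value + hi)/2. On '-', the current value becomes hi and we move to value - 1 if lo = -inf, otherwise the midpoint (lo + value)/2.
Start at 0.
Step 1: sign = +, move right. Bounds: (0, +inf). Value = 1
Step 2: sign = -, move left. Bounds: (0, 1). Value = 1/2
Step 3: sign = +, move right. Bounds: (1/2, 1). Value = 3/4
Step 4: sign = +, move right. Bounds: (3/4, 1). Value = 7/8
The surreal number with sign expansion +-++ is 7/8.

7/8


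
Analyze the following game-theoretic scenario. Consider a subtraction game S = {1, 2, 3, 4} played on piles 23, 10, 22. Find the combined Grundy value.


Subtraction set: {1, 2, 3, 4}
For this subtraction set, G(n) = n mod 5 (period = max + 1 = 5).
Pile 1 (size 23): G(23) = 23 mod 5 = 3
Pile 2 (size 10): G(10) = 10 mod 5 = 0
Pile 3 (size 22): G(22) = 22 mod 5 = 2
Total Grundy value = XOR of all: 3 XOR 0 XOR 2 = 1

1


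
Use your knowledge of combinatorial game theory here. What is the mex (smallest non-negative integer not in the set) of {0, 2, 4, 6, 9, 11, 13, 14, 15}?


Set = {0, 2, 4, 6, 9, 11, 13, 14, 15}
0 is in the set.
1 is NOT in the set. This is the mex.
mex = 1

1


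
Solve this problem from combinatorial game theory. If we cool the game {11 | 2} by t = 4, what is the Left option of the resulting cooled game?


Original game: {11 | 2} (a switch {a | b} with a > b).
Cooling by t (for t below the temperature (a - b)/2 = 9/2) taxes each move by t: {a | b} cooled by t is {a - t | b + t}.
Cooling amount: t = 4
Cooled Left option: 11 - 4 = 7
Cooled Right option: 2 + 4 = 6
Cooled game: {7 | 6}
Left option = 7

7


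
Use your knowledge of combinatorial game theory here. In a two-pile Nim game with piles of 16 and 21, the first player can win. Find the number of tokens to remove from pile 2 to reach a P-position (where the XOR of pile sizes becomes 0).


Piles: 16 and 21
Current XOR: 16 XOR 21 = 5 (non-zero, so this is an N-position).
To make the XOR zero, we need to find a move that balances the piles.
For pile 2 (size 21): target = 21 XOR 5 = 16
We reduce pile 2 from 21 to 16.
Tokens removed: 21 - 16 = 5
Verification: 16 XOR 16 = 0

5


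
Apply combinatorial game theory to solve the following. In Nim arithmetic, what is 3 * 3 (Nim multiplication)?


Nim multiplication is bilinear over XOR: (u XOR v) * w = (u*w) XOR (v*w).
So we split each operand into its bit components and XOR the pairwise Nim products.
3 = 1 + 2 (as XOR of powers of 2).
3 = 1 + 2 (as XOR of powers of 2).
Using the standard Nim-product table on single bits:
  2*2 = 3,   2*4 = 8,   2*8 = 12,
  4*4 = 6,   4*8 = 11,  8*8 = 13,
and  1*x = x (identity), k*l = l*k (commutative).
Pairwise Nim products:
  1 * 1 = 1
  1 * 2 = 2
  2 * 1 = 2
  2 * 2 = 3
XOR them: 1 XOR 2 XOR 2 XOR 3 = 2.
Result: 3 * 3 = 2 (in Nim).

2


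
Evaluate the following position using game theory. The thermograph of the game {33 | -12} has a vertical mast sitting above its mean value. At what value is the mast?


Game = {33 | -12}, a switch {a | b} with numbers a > b.
Its thermograph has left wall a - t and right wall b + t, which meet at t = (a - b)/2, where both equal (a + b)/2. So the mast (mean value) is at (a + b)/2.
Mean = (33 + (-12))/2 = 21/2 = 21/2

21/2


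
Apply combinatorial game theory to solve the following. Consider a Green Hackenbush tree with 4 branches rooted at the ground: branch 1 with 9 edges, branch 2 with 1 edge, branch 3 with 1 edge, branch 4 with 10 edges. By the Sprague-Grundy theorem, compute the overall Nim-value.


The tree has 4 branches from the ground vertex.
In Green Hackenbush, the Nim-value of a simple path of length k is k.
Branch 1: length 9, Nim-value = 9
Branch 2: length 1, Nim-value = 1
Branch 3: length 1, Nim-value = 1
Branch 4: length 10, Nim-value = 10
Total Nim-value = XOR of all branch values:
0 XOR 9 = 9
9 XOR 1 = 8
8 XOR 1 = 9
9 XOR 10 = 3
Nim-value of the tree = 3

3


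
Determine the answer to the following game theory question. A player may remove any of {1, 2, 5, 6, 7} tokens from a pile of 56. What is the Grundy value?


The subtraction set is S = {1, 2, 5, 6, 7}.
G(k) = mex{ G(k - s) : s in S, s <= k }. We compute iteratively: G(0) = 0.
G(1) = mex({0}) = 1
G(2) = mex({0, 1}) = 2
G(3) = mex({1, 2}) = 0
G(4) = mex({0, 2}) = 1
G(5) = mex({0, 1}) = 2
G(6) = mex({0, 1, 2}) = 3
G(7) = mex({0, 1, 2, 3}) = 4
G(8) = mex({0, 1, 2, 3, 4}) = 5
G(9) = mex({0, 1, 2, 4, 5}) = 3
G(10) = mex({0, 1, 2, 3, 5}) = 4
G(11) = mex({1, 2, 3, 4}) = 0
G(12) = mex({0, 2, 3, 4}) = 1
G(13) = mex({0, 1, 3, 4, 5}) = 2
G(14) = mex({1, 2, 3, 4, 5}) = 0
G(15) = mex({0, 2, 3, 4, 5}) = 1
G(16) = mex({0, 1, 3, 4}) = 2
G(17) = mex({0, 1, 2, 4}) = 3
Observe that G(11)..G(17) = 0, 1, 2, 0, 1, 2, 3 repeats G(0)..G(6) = 0, 1, 2, 0, 1, 2, 3.
For k >= max(S) = 7, G(k) is determined by the previous 7 values G(k-7)..G(k-1); a window of 7 consecutive values has recurred shifted by 11, so by induction G(k + 11) = G(k) for all k >= 0: the sequence is periodic from the start with period 11.
One period: G(0..10) = 0, 1, 2, 0, 1, 2, 3, 4, 5, 3, 4.
56 mod 11 = 1, so G(56) = G(1) = 1.

1


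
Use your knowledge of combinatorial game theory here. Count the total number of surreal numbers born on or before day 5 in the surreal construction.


Day 0: {|} = 0 is born. Count = 1.
Day n: the number of surreal numbers born by day n is 2^(n+1) - 1.
By day 0: 2^1 - 1 = 1
By day 1: 2^2 - 1 = 3
By day 2: 2^3 - 1 = 7
By day 3: 2^4 - 1 = 15
By day 4: 2^5 - 1 = 31
By day 5: 2^6 - 1 = 63
By day 5: 63 surreal numbers.

63


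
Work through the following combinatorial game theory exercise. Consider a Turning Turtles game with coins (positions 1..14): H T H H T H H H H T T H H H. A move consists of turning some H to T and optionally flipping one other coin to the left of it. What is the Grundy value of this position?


Coins: H T H H T H H H H T T H H H
Key fact: a single head at position k behaves exactly like a Nim heap of size k (turning it to T and optionally flipping a coin at j < k corresponds to moving the heap from k to j, or to 0), and heads combine as a disjunctive sum (two heads at the same place would cancel, matching j XOR j = 0). So the Nim-value is the XOR of the 1-indexed positions of the heads.
Face-up positions (1-indexed): [1, 3, 4, 6, 7, 8, 9, 12, 13, 14]
XOR 0 with 1: 0 XOR 1 = 1
XOR 1 with 3: 1 XOR 3 = 2
XOR 2 with 4: 2 XOR 4 = 6
XOR 6 with 6: 6 XOR 6 = 0
XOR 0 with 7: 0 XOR 7 = 7
XOR 7 with 8: 7 XOR 8 = 15
XOR 15 with 9: 15 XOR 9 = 6
XOR 6 with 12: 6 XOR 12 = 10
XOR 10 with 13: 10 XOR 13 = 7
XOR 7 with 14: 7 XOR 14 = 9
Nim-value = 9

9


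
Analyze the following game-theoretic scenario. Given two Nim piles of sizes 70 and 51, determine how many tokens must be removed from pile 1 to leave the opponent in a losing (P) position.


Piles: 70 and 51
Current XOR: 70 XOR 51 = 117 (non-zero, so this is an N-position).
To make the XOR zero, we need to find a move that balances the piles.
For pile 1 (size 70): target = 70 XOR 117 = 51
We reduce pile 1 from 70 to 51.
Tokens removed: 70 - 51 = 19
Verification: 51 XOR 51 = 0

19


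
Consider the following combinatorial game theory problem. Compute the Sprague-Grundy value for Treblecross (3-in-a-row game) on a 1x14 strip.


Treblecross: place X on empty cells; 3-in-a-row wins.
Playing within two cells of an existing X lets the opponent win at once, so sensible play treats the cells i-2..i+2 around each X as dead. The player left with no safe cell loses, so this is a normal-play take-away game on strips of safe cells.
Placing X at cell i (0-indexed) of a strip of k safe cells leaves independent strips of sizes max(0, i-2) and max(0, k-i-3). Hence G(k) = mex{ G(max(0,i-2)) XOR G(max(0,k-i-3)) : 0 <= i < k }, with G(0) = 0.
G(1): splits (0,0):0^0=0 -> mex({0}) = 1
G(2): splits (0,0):0^0=0 -> mex({0}) = 1
G(3): splits (0,0):0^0=0 -> mex({0}) = 1
G(4): splits (0,1):0^1=1 (0,0):0^0=0 -> mex({0, 1}) = 2
G(5): splits (0,2):0^1=1 (0,1):0^1=1 (0,0):0^0=0 -> mex({0, 1}) = 2
G(6) = mex({1}) = 0
G(7) = mex({0, 1, 2}) = 3
G(8) = mex({0, 1, 2}) = 3
G(9) = mex({0, 2}) = 1
G(10) = mex({0, 2, 3}) = 1
G(11) = mex({0, 3}) = 1
G(12) = mex({1, 3}) = 0
G(13) = mex({0, 1, 2, 3}) = 4
G(14) = mex({0, 1, 2}) = 3
Therefore G(14) = 3.

3


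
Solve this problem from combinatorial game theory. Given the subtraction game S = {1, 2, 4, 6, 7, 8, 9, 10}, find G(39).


The subtraction set is S = {1, 2, 4, 6, 7, 8, 9, 10}.
G(k) = mex{ G(k - s) : s in S, s <= k }. We compute iteratively: G(0) = 0.
G(1) = mex({0}) = 1
G(2) = mex({0, 1}) = 2
G(3) = mex({1, 2}) = 0
G(4) = mex({0, 2}) = 1
G(5) = mex({0, 1}) = 2
G(6) = mex({0, 1, 2}) = 3
G(7) = mex({0, 1, 2, 3}) = 4
G(8) = mex({0, 1, 2, 3, 4}) = 5
G(9) = mex({0, 1, 2, 4, 5}) = 3
G(10) = mex({0, 1, 2, 3, 5}) = 4
G(11) = mex({0, 1, 2, 3, 4}) = 5
G(12) = mex({0, 1, 2, 3, 4, 5}) = 6
G(13) = mex({0, 1, 2, 3, 4, 5, 6}) = 7
G(14) = mex({1, 2, 3, 4, 5, 6, 7}) = 0
G(15) = mex({0, 2, 3, 4, 5, 7}) = 1
G(16) = mex({0, 1, 3, 4, 5, 6}) = 2
G(17) = mex({1, 2, 3, 4, 5, 7}) = 0
G(18) = mex({0, 2, 3, 4, 5, 6}) = 1
G(19) = mex({0, 1, 3, 4, 5, 6, 7}) = 2
G(20) = mex({0, 1, 2, 4, 5, 6, 7}) = 3
G(21) = mex({0, 1, 2, 3, 5, 6, 7}) = 4
G(22) = mex({0, 1, 2, 3, 4, 6, 7}) = 5
G(23) = mex({0, 1, 2, 4, 5, 7}) = 3
Observe that G(14)..G(23) = 0, 1, 2, 0, 1, 2, 3, 4, 5, 3 repeats G(0)..G(9) = 0, 1, 2, 0, 1, 2, 3, 4, 5, 3.
For k >= max(S) = 10, G(k) is determined by the previous 10 values G(k-10)..G(k-1); a window of 10 consecutive values has recurred shifted by 14, so by induction G(k + 14) = G(k) for all k >= 0: the sequence is periodic from the start with period 14.
One period: G(0..13) = 0, 1, 2, 0, 1, 2, 3, 4, 5, 3, 4, 5, 6, 7.
39 mod 14 = 11, so G(39) = G(11) = 5.

5


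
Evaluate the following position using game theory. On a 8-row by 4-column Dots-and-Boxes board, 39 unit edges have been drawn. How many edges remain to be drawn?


Grid: 8 x 4 boxes, i.e. 9 rows and 5 columns of dots.
Horizontal edges: (rows + 1) * cols = 9 * 4 = 36
Vertical edges: rows * (cols + 1) = 8 * 5 = 40
Total edges: 36 + 40 = 76
Edges drawn: 39
Remaining: 76 - 39 = 37

37


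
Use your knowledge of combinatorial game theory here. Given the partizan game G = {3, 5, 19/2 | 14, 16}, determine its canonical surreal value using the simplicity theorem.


Left options: {3, 5, 19/2}, max = 19/2
Right options: {14, 16}, min = 14
All options are numbers and max(Left) < min(Right), so by the simplicity theorem the value is the simplest (earliest-born) number strictly between 19/2 and 14.
Integers 10 through 13 all lie strictly between 19/2 and 14.
Among integers, the simplest (lowest birthday = smallest |n|; 0 is born on day 0, +-n on day n) is 10.
No non-integer in the interval can be simpler: if x is a non-integer in the interval, then floor(x) or ceil(x) also lies in the interval (the interval contains an integer), and both are proper prefixes of x's sign expansion, i.e. born earlier. So the game value is 10.
Game value = 10

10


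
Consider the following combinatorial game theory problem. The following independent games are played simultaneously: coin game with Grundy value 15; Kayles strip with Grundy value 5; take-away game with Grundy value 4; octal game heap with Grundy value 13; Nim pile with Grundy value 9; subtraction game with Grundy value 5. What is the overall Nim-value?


By the Sprague-Grundy theorem, the Grundy value of a sum of games is the XOR of individual Grundy values.
coin game: Grundy value = 15. Running XOR: 0 XOR 15 = 15
Kayles strip: Grundy value = 5. Running XOR: 15 XOR 5 = 10
take-away game: Grundy value = 4. Running XOR: 10 XOR 4 = 14
octal game heap: Grundy value = 13. Running XOR: 14 XOR 13 = 3
Nim pile: Grundy value = 9. Running XOR: 3 XOR 9 = 10
subtraction game: Grundy value = 5. Running XOR: 10 XOR 5 = 15
The combined Grundy value is 15.

15
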